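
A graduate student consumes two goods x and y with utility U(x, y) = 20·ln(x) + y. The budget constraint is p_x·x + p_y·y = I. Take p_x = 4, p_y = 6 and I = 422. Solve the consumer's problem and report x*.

MU_x = 20/x, MU_y = 1. Tangency: 20/x = p_x/p_y.
So x*(p_x,p_y) = 20·p_y/p_x, independent of income; and y* = (I − 20·p_y)/p_y.
At the given prices: x* = 20·6/4 = 30.

x* = 30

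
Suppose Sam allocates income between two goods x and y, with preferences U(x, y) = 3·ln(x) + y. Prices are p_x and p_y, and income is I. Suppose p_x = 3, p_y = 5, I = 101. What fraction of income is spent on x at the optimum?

share on x = 0.1485

Set MRS = p_x/p_y: (3/x)/1 = p_x/p_y.
So x*(p_x,p_y) = 3·p_y/p_x, independent of income; and y* = (I − 3·p_y)/p_y.
At the given prices: x* = 3·5/3 = 5, and y* = 17.2.
Expenditure on x: 3·5 = 15; share = 0.1485.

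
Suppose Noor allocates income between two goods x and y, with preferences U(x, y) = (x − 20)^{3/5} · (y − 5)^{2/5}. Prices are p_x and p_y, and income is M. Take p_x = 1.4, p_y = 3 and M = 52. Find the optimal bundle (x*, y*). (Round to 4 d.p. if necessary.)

MRS = (3/2)·(y−5)/(x−20). Tangency with p_x/p_y gives y−5 = (2/3)·(p_x/p_y)·(x−20).
After buying the subsistence bundle (20, 5), a share 0.6 of the remaining income goes to x: x* = 20 + 0.6·(M − 20p_x − 5p_y)/p_x.
Discretionary income = 52 − 20·1.4 − 5·3 = 9; x* = 20 + 0.6·9/1.4 = 23.8571; y* = 5 + 0.4·9/3 = 6.2.

x* = 23.8571, y* = 6.2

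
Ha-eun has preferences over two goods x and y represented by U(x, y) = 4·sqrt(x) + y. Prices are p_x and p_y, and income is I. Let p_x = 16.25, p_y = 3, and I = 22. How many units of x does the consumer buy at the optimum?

Thus x* = (2·p_y/p_x)² — independent of I — with the rest of income spent on y.
Plugging in: x* = (2·3/16.25)² = 0.1363.

x* = 0.1363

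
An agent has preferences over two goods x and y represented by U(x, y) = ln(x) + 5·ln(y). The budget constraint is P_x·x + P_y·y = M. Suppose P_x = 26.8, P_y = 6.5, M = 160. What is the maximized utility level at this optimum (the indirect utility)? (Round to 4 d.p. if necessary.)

V = 15.1003

Demand: x*(P_x,P_y,M) = 1/6·M/P_x and y* = 5/6·M/P_y.
At P_x=26.8, P_y=6.5, M=160: x* = 1/6·160/26.8 = 0.995, y* = 20.5128.
Utility at the optimum: U(0.995, 20.5128) = 15.1003.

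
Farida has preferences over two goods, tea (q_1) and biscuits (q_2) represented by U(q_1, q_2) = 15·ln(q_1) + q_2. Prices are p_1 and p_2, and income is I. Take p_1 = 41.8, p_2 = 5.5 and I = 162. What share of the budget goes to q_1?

share on q_1 = 0.5093

Set MRS = p_1/p_2: (15/q_1)/1 = p_1/p_2.
So q_1*(p_1,p_2) = 15·p_2/p_1, independent of income; and q_2* = (I − 15·p_2)/p_2.
At the given prices: q_1* = 15·5.5/41.8 = 1.9737, and q_2* = 14.4545.
Expenditure on q_1: 41.8·1.9737 = 82.5; share = 0.5093.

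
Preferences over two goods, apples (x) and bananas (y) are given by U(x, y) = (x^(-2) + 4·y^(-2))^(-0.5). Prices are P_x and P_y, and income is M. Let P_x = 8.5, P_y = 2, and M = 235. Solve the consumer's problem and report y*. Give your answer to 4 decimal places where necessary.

From the CES first-order condition, (1/4)·(y/x)^(3) = P_x/P_y.
Solve for the ratio: y/x = [4·P_x/P_y]^(1/3).
With the ratio pinned down, the budget gives x* = M/(P_x + P_y·(y/x)) and y* = (y/x)·x*.
Numerically y/x = 2.571282, so x* = 235/(8.5 + 2·2.571282) = 17.2255 and y* = 2.571282·17.2255 = 44.2916.

y* = 44.2916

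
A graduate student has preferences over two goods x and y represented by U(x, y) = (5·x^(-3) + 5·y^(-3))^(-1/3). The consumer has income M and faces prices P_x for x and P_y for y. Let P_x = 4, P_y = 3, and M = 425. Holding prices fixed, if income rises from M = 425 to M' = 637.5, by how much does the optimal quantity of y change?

With the ratio pinned down, the budget gives x* = M/(P_x + P_y·(y/x)) and y* = (y/x)·x*.
Numerically y/x = 1.07457, so x* = 425/(4 + 3·1.07457) = 58.834 and y* = 1.07457·58.834 = 63.2213.
At M' = 637.5: y* = 94.8319. Change: 94.8319 − 63.2213 = 31.6106.

Δy* = 31.6106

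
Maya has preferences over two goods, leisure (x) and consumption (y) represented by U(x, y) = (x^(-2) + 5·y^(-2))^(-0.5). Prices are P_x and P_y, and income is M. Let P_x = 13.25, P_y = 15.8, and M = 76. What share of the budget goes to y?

MU_x ∝ x^(-3), MU_y ∝ 5·y^(-3), so MRS = (1/5)·(y/x)^(3) = P_x/P_y.
Solve for the ratio: y/x = [5·P_x/P_y]^(1/3).
Substitute y = (y/x)·x into the budget: x* = M/(P_x + P_y·(y/x)).
Numerically y/x = 1.612537, so x* = 76/(13.25 + 15.8·1.612537) = 1.9624 and y* = 1.612537·1.9624 = 3.1644.
Expenditure on y: 15.8·3.1644 = 49.9982; share = 0.6579.

share on y = 0.6579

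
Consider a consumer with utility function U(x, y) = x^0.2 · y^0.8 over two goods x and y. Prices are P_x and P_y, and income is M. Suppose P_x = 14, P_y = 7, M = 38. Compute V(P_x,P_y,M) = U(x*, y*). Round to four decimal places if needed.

Tangency: MRS = (1/4)·y/x = P_x/P_y.
So 0.2·P_y·y = 0.8·P_x·x; combined with the budget, a share 0.2 of income goes to x.
Demand: x*(P_x,P_y,M) = 0.2·M/P_x and y* = 0.8·M/P_y.
At P_x=14, P_y=7, M=38: x* = 0.2·38/14 = 0.5429, y* = 4.3429.
Utility at the optimum: U(0.5429, 4.3429) = 2.8652.

V = 2.8652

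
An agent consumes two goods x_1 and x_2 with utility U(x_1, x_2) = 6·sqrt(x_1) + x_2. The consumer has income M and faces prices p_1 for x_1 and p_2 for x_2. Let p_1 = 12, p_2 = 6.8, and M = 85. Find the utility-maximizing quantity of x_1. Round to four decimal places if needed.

x_1* = 2.89

MU_x_1 = 3/√x_1, MU_x_2 = 1. Tangency: 3/√x_1 = p_1/p_2.
Solve: √x_1 = 3·p_2/p_1, so x_1*(p_1,p_2) = (3·p_2/p_1)², and x_2* = (M − p_1·x_1*)/p_2.
Plugging in: x_1* = (3·6.8/12)² = 2.89.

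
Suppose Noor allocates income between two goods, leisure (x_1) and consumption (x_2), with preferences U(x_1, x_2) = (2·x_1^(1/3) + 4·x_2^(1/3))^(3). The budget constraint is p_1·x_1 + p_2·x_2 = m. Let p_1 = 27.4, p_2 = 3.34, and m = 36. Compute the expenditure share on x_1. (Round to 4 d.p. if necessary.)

share on x_1 = 0.1099

From the CES first-order condition, (1/2)·(x_2/x_1)^(2/3) = p_1/p_2.
Hence x_2/x_1 = (2·p_1/p_2)^(1/(2/3)), i.e. raised to the 1.5 power.
Substitute x_2 = (x_2/x_1)·x_1 into the budget: x_1* = m/(p_1 + p_2·(x_2/x_1)).
Numerically x_2/x_1 = 66.458592, so x_1* = 36/(27.4 + 3.34·66.458592) = 0.1444 and x_2* = 66.458592·0.1444 = 9.5941.
Expenditure on x_1: 27.4·0.1444 = 3.9555; share = 0.1099.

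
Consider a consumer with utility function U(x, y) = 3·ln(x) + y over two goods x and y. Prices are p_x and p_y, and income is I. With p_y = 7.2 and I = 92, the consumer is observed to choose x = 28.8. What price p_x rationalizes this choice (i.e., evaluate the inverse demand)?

p_x = 0.75

MU_x = 3/x, MU_y = 1. Tangency: 3/x = p_x/p_y.
So x*(p_x,p_y) = 3·p_y/p_x, independent of income; and y* = (I − 3·p_y)/p_y.
Set x* = 28.8 in the demand function and solve for p_x: p_x = 0.75.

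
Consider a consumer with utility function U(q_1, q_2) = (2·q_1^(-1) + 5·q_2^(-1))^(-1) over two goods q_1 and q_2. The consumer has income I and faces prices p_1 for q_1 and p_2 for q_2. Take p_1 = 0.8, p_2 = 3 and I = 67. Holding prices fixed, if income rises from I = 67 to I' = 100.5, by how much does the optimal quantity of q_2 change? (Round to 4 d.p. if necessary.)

MRS = MU_q_1/MU_q_2 = (2/5)·(q_2/q_1)^(2). Set equal to p_1/p_2.
Solve for the ratio: q_2/q_1 = [(5/2)·p_1/p_2]^(0.5).
Substitute q_2 = (q_2/q_1)·q_1 into the budget: q_1* = I/(p_1 + p_2·(q_2/q_1)).
Numerically q_2/q_1 = 0.816497, so q_1* = 67/(0.8 + 3·0.816497) = 20.6186 and q_2* = 0.816497·20.6186 = 16.835.
At I' = 100.5: q_2* = 25.2526. Change: 25.2526 − 16.835 = 8.4175.

Δq_2* = 8.4175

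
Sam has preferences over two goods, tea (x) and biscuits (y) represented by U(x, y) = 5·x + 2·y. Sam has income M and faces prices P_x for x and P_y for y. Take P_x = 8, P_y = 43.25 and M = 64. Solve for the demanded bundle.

x* = 8, y* = 0

Linear utility — the consumer picks whichever good has higher MU/price: 5/8 = 0.625 vs 2/43.25 = 0.0462.
x gives more utility per dollar, so spend all income on x: x* = M/P_x, y* = 0.
Numerically: x* = 8, y* = 0.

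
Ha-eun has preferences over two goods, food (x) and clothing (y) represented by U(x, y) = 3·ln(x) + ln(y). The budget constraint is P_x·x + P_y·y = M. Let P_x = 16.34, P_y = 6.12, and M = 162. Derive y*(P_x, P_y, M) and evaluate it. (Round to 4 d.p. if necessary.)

y* = 6.6176

The MRS is 3·y/x. Set MRS = P_x/P_y.
So 3·P_y·y = P_x·x; combined with the budget, a share 0.75 of income goes to x.
Demand: x*(P_x,P_y,M) = 0.75·M/P_x and y* = 0.25·M/P_y.
At P_x=16.34, P_y=6.12, M=162: y* = 0.25·162/6.12 = 6.6176.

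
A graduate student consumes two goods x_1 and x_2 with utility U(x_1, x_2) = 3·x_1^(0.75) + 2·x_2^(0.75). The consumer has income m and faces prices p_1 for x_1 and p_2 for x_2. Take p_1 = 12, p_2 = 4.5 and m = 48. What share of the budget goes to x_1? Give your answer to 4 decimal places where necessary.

share on x_1 = 0.2107

Numerically x_2/x_1 = 9.988721, so x_1* = 48/(12 + 4.5·9.988721) = 0.8429 and x_2* = 9.988721·0.8429 = 8.4191.
Expenditure on x_1: 12·0.8429 = 10.1143; share = 0.2107.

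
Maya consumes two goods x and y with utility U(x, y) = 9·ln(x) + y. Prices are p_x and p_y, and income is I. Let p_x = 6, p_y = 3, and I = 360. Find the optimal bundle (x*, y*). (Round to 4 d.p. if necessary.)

So x*(p_x,p_y) = 9·p_y/p_x, independent of income; and y* = (I − 9·p_y)/p_y.
At the given prices: x* = 9·3/6 = 4.5, and y* = 111.

x* = 4.5, y* = 111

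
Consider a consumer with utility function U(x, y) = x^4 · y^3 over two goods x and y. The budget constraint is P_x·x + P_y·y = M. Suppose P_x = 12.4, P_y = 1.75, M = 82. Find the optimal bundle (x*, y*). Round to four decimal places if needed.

x* = 3.7788, y* = 20.0816

MU_x/MU_y = (4·y)/(3·x); tangency sets this equal to P_x/P_y.
So 4·P_y·y = 3·P_x·x; combined with the budget, a share 4/7 of income goes to x.
Demand: x*(P_x,P_y,M) = 4/7·M/P_x and y* = 3/7·M/P_y.
At P_x=12.4, P_y=1.75, M=82: x* = 4/7·82/12.4 = 3.7788, y* = 20.0816.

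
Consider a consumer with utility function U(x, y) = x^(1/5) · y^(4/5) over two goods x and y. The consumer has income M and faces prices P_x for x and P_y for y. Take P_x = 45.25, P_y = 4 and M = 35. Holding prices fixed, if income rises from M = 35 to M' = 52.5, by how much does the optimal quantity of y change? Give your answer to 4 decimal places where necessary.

Demand: x*(P_x,P_y,M) = 0.2·M/P_x and y* = 0.8·M/P_y.
At P_x=45.25, P_y=4, M=35: y* = 0.8·35/4 = 7.
At M' = 52.5: y* = 10.5. Change: 10.5 − 7 = 3.5.

Δy* = 3.5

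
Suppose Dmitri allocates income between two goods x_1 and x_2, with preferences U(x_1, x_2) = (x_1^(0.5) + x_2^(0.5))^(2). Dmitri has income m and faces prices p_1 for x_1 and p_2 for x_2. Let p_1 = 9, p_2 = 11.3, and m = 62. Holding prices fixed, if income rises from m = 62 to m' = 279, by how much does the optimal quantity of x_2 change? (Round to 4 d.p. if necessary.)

MU_x_1 ∝ x_1^(-0.5), MU_x_2 ∝ x_2^(-0.5), so MRS = (x_2/x_1)^(0.5) = p_1/p_2.
Solve for the ratio: x_2/x_1 = [p_1/p_2]^(2).
With the ratio pinned down, the budget gives x_1* = m/(p_1 + p_2·(x_2/x_1)) and x_2* = (x_2/x_1)·x_1*.
Numerically x_2/x_1 = 0.634349, so x_1* = 62/(9 + 11.3·0.634349) = 3.8347 and x_2* = 0.634349·3.8347 = 2.4325.
At m' = 279: x_2* = 10.9464. Change: 10.9464 − 2.4325 = 8.5139.

Δx_2* = 8.5139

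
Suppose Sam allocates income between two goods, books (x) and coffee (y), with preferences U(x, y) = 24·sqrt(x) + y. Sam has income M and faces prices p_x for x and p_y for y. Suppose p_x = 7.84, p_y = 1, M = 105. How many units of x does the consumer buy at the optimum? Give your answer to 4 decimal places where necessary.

Utility is quasi-linear in y; the FOC for x is 12/√x = p_x/p_y.
Solve: √x = 12·p_y/p_x, so x*(p_x,p_y) = (12·p_y/p_x)², and y* = (M − p_x·x*)/p_y.
Plugging in: x* = (12·1/7.84)² = 2.3428.

x* = 2.3428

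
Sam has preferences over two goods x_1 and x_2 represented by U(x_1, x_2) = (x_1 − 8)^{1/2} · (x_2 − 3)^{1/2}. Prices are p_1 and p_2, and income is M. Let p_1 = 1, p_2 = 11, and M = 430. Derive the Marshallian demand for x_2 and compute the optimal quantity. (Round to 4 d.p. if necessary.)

Let x_1' = x_1−8, x_2' = x_2−3. MRS = x_2'/x_1' = p_1/p_2.
After buying the subsistence bundle (8, 3), a share 0.5 of the remaining income goes to x_1: x_1* = 8 + 0.5·(M − 8p_1 − 3p_2)/p_1.
Discretionary income = 430 − 8·1 − 3·11 = 389; x_2* = 3 + 0.5·389/11 = 20.6818.

x_2* = 20.6818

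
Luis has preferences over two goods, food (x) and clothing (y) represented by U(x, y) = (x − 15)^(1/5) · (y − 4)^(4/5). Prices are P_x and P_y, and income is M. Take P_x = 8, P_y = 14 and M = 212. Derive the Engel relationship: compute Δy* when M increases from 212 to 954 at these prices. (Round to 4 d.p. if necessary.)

Let x' = x−15, y' = y−4. MRS = (1/4)·y'/x' = P_x/P_y.
Substituting into the budget: x* = 15 + 0.2·(M − 15·P_x − 4·P_y)/P_x, and y* = 4 + 0.8·(…)/P_y.
Discretionary income = 212 − 15·8 − 4·14 = 36; y* = 4 + 0.8·36/14 = 6.0571.
At M' = 954: y* = 48.4571. Change: 48.4571 − 6.0571 = 42.4.

Δy* = 42.4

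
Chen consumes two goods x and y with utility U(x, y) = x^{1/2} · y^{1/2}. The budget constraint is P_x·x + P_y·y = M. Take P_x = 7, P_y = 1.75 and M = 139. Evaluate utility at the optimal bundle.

At P_x=7, P_y=1.75, M=139: x* = 0.5·139/7 = 9.9286, y* = 39.7143.
Utility at the optimum: U(9.9286, 39.7143) = 19.8571.

V = 19.8571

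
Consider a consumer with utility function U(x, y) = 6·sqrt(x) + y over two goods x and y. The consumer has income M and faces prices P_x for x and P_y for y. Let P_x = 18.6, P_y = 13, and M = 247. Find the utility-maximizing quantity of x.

Set MRS = P_x/P_y: 3·x^(−1/2) = P_x/P_y.
Solve: √x = 3·P_y/P_x, so x*(P_x,P_y) = (3·P_y/P_x)², and y* = (M − P_x·x*)/P_y.
Plugging in: x* = (3·13/18.6)² = 4.3965.

x* = 4.3965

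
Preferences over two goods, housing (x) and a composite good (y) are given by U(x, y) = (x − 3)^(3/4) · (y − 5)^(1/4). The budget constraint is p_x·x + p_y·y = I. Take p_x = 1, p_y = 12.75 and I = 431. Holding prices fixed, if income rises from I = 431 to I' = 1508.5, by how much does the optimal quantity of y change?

MRS = 3·(y−5)/(x−3). Tangency with p_x/p_y gives y−5 = (1/3)·(p_x/p_y)·(x−3).
After buying the subsistence bundle (3, 5), a share 0.75 of the remaining income goes to x: x* = 3 + 0.75·(I − 3p_x − 5p_y)/p_x.
Discretionary income = 431 − 3·1 − 5·12.75 = 364.25; y* = 5 + 0.25·364.25/12.75 = 12.1422.
At I' = 1508.5: y* = 33.2696. Change: 33.2696 − 12.1422 = 21.1275.

Δy* = 21.1275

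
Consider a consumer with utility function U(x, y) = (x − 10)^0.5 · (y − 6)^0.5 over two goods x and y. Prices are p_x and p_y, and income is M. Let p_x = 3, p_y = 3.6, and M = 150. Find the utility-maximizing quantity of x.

Discretionary income = 150 − 10·3 − 6·3.6 = 98.4; x* = 10 + 0.5·98.4/3 = 26.4.

x* = 26.4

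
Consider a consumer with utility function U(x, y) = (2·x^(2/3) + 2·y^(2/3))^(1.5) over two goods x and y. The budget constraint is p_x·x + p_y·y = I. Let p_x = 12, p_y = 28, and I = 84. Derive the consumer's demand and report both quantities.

x* = 5.9138, y* = 0.4655

Substitute y = (y/x)·x into the budget: x* = I/(p_x + p_y·(y/x)).
Numerically y/x = 0.078717, so x* = 84/(12 + 28·0.078717) = 5.9138 and y* = 0.078717·5.9138 = 0.4655.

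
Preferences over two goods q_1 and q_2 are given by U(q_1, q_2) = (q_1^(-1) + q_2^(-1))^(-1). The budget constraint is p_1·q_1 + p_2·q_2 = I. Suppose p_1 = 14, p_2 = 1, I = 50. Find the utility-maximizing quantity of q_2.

MRS = MU_q_1/MU_q_2 = (q_2/q_1)^(2). Set equal to p_1/p_2.
Solve for the ratio: q_2/q_1 = [p_1/p_2]^(0.5).
With the ratio pinned down, the budget gives q_1* = I/(p_1 + p_2·(q_2/q_1)) and q_2* = (q_2/q_1)·q_1*.
Numerically q_2/q_1 = 3.741657, so q_1* = 50/(14 + 1·3.741657) = 2.8182 and q_2* = 3.741657·2.8182 = 10.5448.

q_2* = 10.5448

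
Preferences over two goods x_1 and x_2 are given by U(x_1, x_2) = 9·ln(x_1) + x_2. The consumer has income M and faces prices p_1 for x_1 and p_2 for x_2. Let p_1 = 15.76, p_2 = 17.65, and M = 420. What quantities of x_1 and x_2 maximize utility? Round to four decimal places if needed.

MU_x_1 = 9/x_1, MU_x_2 = 1. Tangency: 9/x_1 = p_1/p_2.
So x_1*(p_1,p_2) = 9·p_2/p_1, independent of income; and x_2* = (M − 9·p_2)/p_2.
At the given prices: x_1* = 9·17.65/15.76 = 10.0793, and x_2* = 14.796.

x_1* = 10.0793, x_2* = 14.796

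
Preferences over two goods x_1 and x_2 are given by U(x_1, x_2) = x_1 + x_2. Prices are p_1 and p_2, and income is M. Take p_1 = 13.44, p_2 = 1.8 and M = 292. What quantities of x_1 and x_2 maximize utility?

Numerically: x_1* = 0, x_2* = 162.2222.

x_1* = 0, x_2* = 162.2222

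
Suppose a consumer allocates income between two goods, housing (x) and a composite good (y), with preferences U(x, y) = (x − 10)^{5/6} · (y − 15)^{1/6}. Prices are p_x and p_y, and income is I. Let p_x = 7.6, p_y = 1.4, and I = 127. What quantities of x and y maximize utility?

x* = 13.2895, y* = 18.5714

Let x' = x−10, y' = y−15. MRS = 5·y'/x' = p_x/p_y.
After buying the subsistence bundle (10, 15), a share 5/6 of the remaining income goes to x: x* = 10 + 5/6·(I − 10p_x − 15p_y)/p_x.
Discretionary income = 127 − 10·7.6 − 15·1.4 = 30; x* = 10 + 5/6·30/7.6 = 13.2895; y* = 15 + 1/6·30/1.4 = 18.5714.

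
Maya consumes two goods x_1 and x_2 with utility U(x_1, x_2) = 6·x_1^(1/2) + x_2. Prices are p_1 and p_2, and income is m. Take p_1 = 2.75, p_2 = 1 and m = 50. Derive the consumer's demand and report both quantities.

Set MRS = p_1/p_2: 3·x_1^(−1/2) = p_1/p_2.
Solve: √x_1 = 3·p_2/p_1, so x_1*(p_1,p_2) = (3·p_2/p_1)², and x_2* = (m − p_1·x_1*)/p_2.
Plugging in: x_1* = (3·1/2.75)² = 1.1901, x_2* = 46.7273.

x_1* = 1.1901, x_2* = 46.7273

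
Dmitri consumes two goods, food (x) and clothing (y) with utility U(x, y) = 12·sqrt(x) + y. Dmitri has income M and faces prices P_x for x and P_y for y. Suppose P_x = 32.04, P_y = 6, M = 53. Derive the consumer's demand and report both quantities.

Set MRS = P_x/P_y: 6·x^(−1/2) = P_x/P_y.
Thus x* = (6·P_y/P_x)² — independent of M — with the rest of income spent on y.
Plugging in: x* = (6·6/32.04)² = 1.2625, y* = 2.0918.

x* = 1.2625, y* = 2.0918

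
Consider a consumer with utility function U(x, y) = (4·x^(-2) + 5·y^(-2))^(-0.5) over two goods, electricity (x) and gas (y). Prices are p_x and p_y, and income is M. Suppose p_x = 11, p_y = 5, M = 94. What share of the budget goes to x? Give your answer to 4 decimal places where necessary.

share on x = 0.6109

MU_x ∝ 4·x^(-3), MU_y ∝ 5·y^(-3), so MRS = (4/5)·(y/x)^(3) = p_x/p_y.
Solve for the ratio: y/x = [(5/4)·p_x/p_y]^(1/3).
Substitute y = (y/x)·x into the budget: x* = M/(p_x + p_y·(y/x)).
Numerically y/x = 1.40102, so x* = 94/(11 + 5·1.40102) = 5.2207 and y* = 1.40102·5.2207 = 7.3144.
Expenditure on x: 11·5.2207 = 57.4282; share = 0.6109.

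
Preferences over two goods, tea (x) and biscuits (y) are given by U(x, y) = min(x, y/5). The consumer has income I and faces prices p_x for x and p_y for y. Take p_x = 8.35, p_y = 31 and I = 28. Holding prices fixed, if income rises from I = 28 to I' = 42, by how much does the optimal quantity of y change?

With perfect complements, no substitution: consume in ratio x:y = 1:5.
Budget: p_x·x + p_y·5·x = I, so (p_x + 5·p_y)·x = I.
Demand: x*(p_x,p_y,I) = I/(p_x + 5·p_y), y* = 5·I/(p_x + 5·p_y).
Here 8.35 + 5·31 = 163.35, giving y* = 0.8571.
At I' = 42: y* = 1.2856. Change: 1.2856 − 0.8571 = 0.4285.

Δy* = 0.4285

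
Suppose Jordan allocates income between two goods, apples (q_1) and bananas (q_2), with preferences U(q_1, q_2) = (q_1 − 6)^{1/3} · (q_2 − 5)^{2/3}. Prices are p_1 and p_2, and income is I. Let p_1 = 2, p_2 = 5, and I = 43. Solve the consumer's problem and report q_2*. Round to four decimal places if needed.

This is Cobb-Douglas in (q_1−6, q_2−5): tangency gives 1/3·p_2·(q_2−5) = 2/3·p_1·(q_1−6).
After buying the subsistence bundle (6, 5), a share 1/3 of the remaining income goes to q_1: q_1* = 6 + 1/3·(I − 6p_1 − 5p_2)/p_1.
Discretionary income = 43 − 6·2 − 5·5 = 6; q_2* = 5 + 2/3·6/5 = 5.8.

q_2* = 5.8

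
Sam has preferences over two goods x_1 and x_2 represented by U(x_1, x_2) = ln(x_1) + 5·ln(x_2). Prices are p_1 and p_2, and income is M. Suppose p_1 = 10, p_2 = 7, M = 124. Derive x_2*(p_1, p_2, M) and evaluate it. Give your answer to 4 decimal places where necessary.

x_2* = 14.7619

The MRS is (1/5)·x_2/x_1. Set MRS = p_1/p_2.
So p_2·x_2 = 5·p_1·x_1; combined with the budget, a share 1/6 of income goes to x_1.
Demand: x_1*(p_1,p_2,M) = 1/6·M/p_1 and x_2* = 5/6·M/p_2.
At p_1=10, p_2=7, M=124: x_2* = 5/6·124/7 = 14.7619.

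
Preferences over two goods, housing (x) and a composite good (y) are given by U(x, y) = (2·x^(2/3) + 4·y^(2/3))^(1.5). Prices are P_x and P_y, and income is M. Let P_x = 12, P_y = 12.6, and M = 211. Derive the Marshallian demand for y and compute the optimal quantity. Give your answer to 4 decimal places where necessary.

From the CES first-order condition, (1/2)·(y/x)^(1/3) = P_x/P_y.
Hence y/x = (2·P_x/P_y)^(1/(1/3)), i.e. raised to the 3 power.
With the ratio pinned down, the budget gives x* = M/(P_x + P_y·(y/x)) and y* = (y/x)·x*.
Numerically y/x = 6.910701, so x* = 211/(12 + 12.6·6.910701) = 2.1297 and y* = 6.910701·2.1297 = 14.7177.

y* = 14.7177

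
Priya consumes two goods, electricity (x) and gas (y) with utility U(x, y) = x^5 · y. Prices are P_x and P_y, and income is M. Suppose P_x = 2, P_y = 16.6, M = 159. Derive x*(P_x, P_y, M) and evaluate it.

x* = 66.25

Tangency: MRS = 5·y/x = P_x/P_y.
Rearranging, P_y·y = (1/5)·P_x·x. Substituting into the budget gives P_x·x·(1 + (1/5)) = M.
Demand: x*(P_x,P_y,M) = 5/6·M/P_x and y* = 1/6·M/P_y.
At P_x=2, P_y=16.6, M=159: x* = 5/6·159/2 = 66.25.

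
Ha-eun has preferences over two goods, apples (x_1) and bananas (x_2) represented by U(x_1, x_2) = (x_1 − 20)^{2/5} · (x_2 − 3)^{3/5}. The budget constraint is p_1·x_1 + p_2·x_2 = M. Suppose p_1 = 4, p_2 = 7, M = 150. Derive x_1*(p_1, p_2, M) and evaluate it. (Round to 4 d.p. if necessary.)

x_1* = 24.9

MRS = (2/3)·(x_2−3)/(x_1−20). Tangency with p_1/p_2 gives x_2−3 = (3/2)·(p_1/p_2)·(x_1−20).
After buying the subsistence bundle (20, 3), a share 0.4 of the remaining income goes to x_1: x_1* = 20 + 0.4·(M − 20p_1 − 3p_2)/p_1.
Discretionary income = 150 − 20·4 − 3·7 = 49; x_1* = 20 + 0.4·49/4 = 24.9.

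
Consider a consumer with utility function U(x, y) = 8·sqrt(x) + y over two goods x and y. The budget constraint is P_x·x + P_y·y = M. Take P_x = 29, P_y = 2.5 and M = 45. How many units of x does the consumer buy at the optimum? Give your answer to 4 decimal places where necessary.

Utility is quasi-linear in y; the FOC for x is 4/√x = P_x/P_y.
Thus x* = (4·P_y/P_x)² — independent of M — with the rest of income spent on y.
Plugging in: x* = (4·2.5/29)² = 0.1189.

x* = 0.1189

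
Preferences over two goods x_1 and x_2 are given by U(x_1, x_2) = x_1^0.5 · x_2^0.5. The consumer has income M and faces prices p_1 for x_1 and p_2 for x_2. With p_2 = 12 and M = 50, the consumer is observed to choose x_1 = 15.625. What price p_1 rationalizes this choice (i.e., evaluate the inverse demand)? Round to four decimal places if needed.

Tangency: MRS = x_2/x_1 = p_1/p_2.
So 0.5·p_2·x_2 = 0.5·p_1·x_1; combined with the budget, a share 0.5 of income goes to x_1.
Demand: x_1*(p_1,p_2,M) = 0.5·M/p_1 and x_2* = 0.5·M/p_2.
Set x_1* = 15.625 in the demand function and solve for p_1: p_1 = 1.6.

p_1 = 1.6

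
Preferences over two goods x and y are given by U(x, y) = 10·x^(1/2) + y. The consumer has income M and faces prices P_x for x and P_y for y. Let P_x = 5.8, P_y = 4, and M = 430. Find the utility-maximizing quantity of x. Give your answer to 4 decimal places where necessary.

Plugging in: x* = (5·4/5.8)² = 11.8906.

x* = 11.8906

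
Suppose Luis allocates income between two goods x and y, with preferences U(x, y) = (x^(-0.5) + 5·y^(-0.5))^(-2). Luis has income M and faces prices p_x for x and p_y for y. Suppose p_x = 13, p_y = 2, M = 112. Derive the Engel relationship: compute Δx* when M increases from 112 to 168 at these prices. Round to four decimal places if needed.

Δx* = 1.6782

From the CES first-order condition, (1/5)·(y/x)^(1.5) = p_x/p_y.
Solve for the ratio: y/x = [5·p_x/p_y]^(2/3).
With the ratio pinned down, the budget gives x* = M/(p_x + p_y·(y/x)) and y* = (y/x)·x*.
Numerically y/x = 10.18409, so x* = 112/(13 + 2·10.18409) = 3.3565.
At M' = 168: x* = 5.0347. Change: 5.0347 − 3.3565 = 1.6782.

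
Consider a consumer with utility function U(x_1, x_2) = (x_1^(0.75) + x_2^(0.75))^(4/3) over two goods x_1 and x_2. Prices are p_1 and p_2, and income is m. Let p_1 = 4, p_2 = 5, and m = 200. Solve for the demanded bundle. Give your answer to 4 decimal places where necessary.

x_1* = 33.0688, x_2* = 13.545

MU_x_1 ∝ x_1^(-0.25), MU_x_2 ∝ x_2^(-0.25), so MRS = (x_2/x_1)^(0.25) = p_1/p_2.
Hence x_2/x_1 = (p_1/p_2)^(1/(0.25)), i.e. raised to the 4 power.
Substitute x_2 = (x_2/x_1)·x_1 into the budget: x_1* = m/(p_1 + p_2·(x_2/x_1)).
Numerically x_2/x_1 = 0.4096, so x_1* = 200/(4 + 5·0.4096) = 33.0688 and x_2* = 0.4096·33.0688 = 13.545.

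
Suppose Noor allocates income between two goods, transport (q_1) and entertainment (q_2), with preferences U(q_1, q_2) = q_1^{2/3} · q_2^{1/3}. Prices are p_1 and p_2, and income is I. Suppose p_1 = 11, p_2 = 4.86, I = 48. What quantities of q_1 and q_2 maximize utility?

MU_q_1/MU_q_2 = (2/3·q_2)/(1/3·q_1); tangency sets this equal to p_1/p_2.
So 2/3·p_2·q_2 = 1/3·p_1·q_1; combined with the budget, a share 2/3 of income goes to q_1.
Demand: q_1*(p_1,p_2,I) = 2/3·I/p_1 and q_2* = 1/3·I/p_2.
At p_1=11, p_2=4.86, I=48: q_1* = 2/3·48/11 = 2.9091, q_2* = 3.2922.

q_1* = 2.9091, q_2* = 3.2922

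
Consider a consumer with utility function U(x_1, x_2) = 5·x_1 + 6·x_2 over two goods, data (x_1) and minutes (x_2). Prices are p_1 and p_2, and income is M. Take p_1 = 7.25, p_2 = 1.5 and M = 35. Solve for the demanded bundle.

Linear utility — the consumer picks whichever good has higher MU/price: 5/7.25 = 0.6897 vs 6/1.5 = 4.
x_2 gives more utility per dollar, so spend all income on x_2: x_2* = M/p_2, x_1* = 0.
Numerically: x_1* = 0, x_2* = 23.3333.

x_1* = 0, x_2* = 23.3333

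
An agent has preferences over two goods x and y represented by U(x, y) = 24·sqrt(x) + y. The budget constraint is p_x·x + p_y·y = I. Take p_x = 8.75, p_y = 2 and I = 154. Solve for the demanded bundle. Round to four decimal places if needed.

x* = 7.5233, y* = 44.0857

Set MRS = p_x/p_y: 12·x^(−1/2) = p_x/p_y.
Thus x* = (12·p_y/p_x)² — independent of I — with the rest of income spent on y.
Plugging in: x* = (12·2/8.75)² = 7.5233, y* = 44.0857.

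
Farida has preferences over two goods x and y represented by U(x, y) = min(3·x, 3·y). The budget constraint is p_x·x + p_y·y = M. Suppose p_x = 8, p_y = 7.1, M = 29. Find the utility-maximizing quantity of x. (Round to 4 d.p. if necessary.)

x* = 1.9205

Leontief preferences: the optimum is at the kink where x/3 = y/3, i.e. y = x.
Budget: p_x·x + p_y·x = M, so (3·p_x + 3·p_y)·x = 3·M.
Demand: x*(p_x,p_y,M) = 3·M/(3·p_x + 3·p_y), y* = 3·M/(3·p_x + 3·p_y).
Here 3·8 + 3·7.1 = 45.3, giving x* = 1.9205.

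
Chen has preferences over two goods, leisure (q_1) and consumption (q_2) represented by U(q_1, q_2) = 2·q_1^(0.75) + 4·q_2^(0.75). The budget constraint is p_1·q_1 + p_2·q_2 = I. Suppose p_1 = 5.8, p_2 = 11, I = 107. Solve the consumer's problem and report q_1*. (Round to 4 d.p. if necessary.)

MRS = MU_q_1/MU_q_2 = (1/2)·(q_2/q_1)^(0.25). Set equal to p_1/p_2.
Solve for the ratio: q_2/q_1 = [2·p_1/p_2]^(4).
Substitute q_2 = (q_2/q_1)·q_1 into the budget: q_1* = I/(p_1 + p_2·(q_2/q_1)).
Numerically q_2/q_1 = 1.236691, so q_1* = 107/(5.8 + 11·1.236691) = 5.5144.

q_1* = 5.5144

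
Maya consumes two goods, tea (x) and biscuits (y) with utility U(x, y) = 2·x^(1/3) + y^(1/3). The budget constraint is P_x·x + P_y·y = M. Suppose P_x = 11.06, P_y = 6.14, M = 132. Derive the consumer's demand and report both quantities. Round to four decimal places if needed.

x* = 8.0941, y* = 6.9184

MU_x ∝ 2·x^(-2/3), MU_y ∝ y^(-2/3), so MRS = 2·(y/x)^(2/3) = P_x/P_y.
Hence y/x = ((1/2)·P_x/P_y)^(1/(2/3)), i.e. raised to the 1.5 power.
With the ratio pinned down, the budget gives x* = M/(P_x + P_y·(y/x)) and y* = (y/x)·x*.
Numerically y/x = 0.854742, so x* = 132/(11.06 + 6.14·0.854742) = 8.0941 and y* = 0.854742·8.0941 = 6.9184.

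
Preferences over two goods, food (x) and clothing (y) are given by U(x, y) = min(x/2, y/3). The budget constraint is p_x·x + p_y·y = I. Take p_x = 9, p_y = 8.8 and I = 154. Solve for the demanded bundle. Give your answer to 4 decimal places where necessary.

x* = 6.9369, y* = 10.4054

Leontief preferences: the optimum is at the kink where x/2 = y/3, i.e. y = (3/2)·x.
Budget: p_x·x + p_y·(3/2)·x = I, so (2·p_x + 3·p_y)·x = 2·I.
Demand: x*(p_x,p_y,I) = 2·I/(2·p_x + 3·p_y), y* = 3·I/(2·p_x + 3·p_y).
Here 2·9 + 3·8.8 = 44.4, giving x* = 6.9369 and y* = 10.4054.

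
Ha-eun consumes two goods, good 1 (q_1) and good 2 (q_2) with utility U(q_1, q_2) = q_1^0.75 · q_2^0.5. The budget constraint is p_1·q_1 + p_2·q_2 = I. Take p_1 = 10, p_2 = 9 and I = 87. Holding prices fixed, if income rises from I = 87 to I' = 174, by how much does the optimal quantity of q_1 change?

Tangency: MRS = (3/2)·q_2/q_1 = p_1/p_2.
So 0.75·p_2·q_2 = 0.5·p_1·q_1; combined with the budget, a share 0.6 of income goes to q_1.
Demand: q_1*(p_1,p_2,I) = 0.6·I/p_1 and q_2* = 0.4·I/p_2.
At p_1=10, p_2=9, I=87: q_1* = 0.6·87/10 = 5.22.
At I' = 174: q_1* = 10.44. Change: 10.44 − 5.22 = 5.22.

Δq_1* = 5.22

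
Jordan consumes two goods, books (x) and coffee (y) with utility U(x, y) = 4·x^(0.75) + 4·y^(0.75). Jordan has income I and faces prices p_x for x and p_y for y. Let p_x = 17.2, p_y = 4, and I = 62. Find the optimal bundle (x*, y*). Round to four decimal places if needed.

x* = 0.0448, y* = 15.3075

From the CES first-order condition, (y/x)^(0.25) = p_x/p_y.
Hence y/x = (p_x/p_y)^(1/(0.25)), i.e. raised to the 4 power.
With the ratio pinned down, the budget gives x* = I/(p_x + p_y·(y/x)) and y* = (y/x)·x*.
Numerically y/x = 341.8801, so x* = 62/(17.2 + 4·341.8801) = 0.0448 and y* = 341.8801·0.0448 = 15.3075.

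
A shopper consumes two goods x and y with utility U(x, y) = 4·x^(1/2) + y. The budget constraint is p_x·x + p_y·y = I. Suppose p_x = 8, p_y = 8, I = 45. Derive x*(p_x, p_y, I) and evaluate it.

x* = 4

Set MRS = p_x/p_y: 2·x^(−1/2) = p_x/p_y.
Thus x* = (2·p_y/p_x)² — independent of I — with the rest of income spent on y.
Plugging in: x* = (2·8/8)² = 4.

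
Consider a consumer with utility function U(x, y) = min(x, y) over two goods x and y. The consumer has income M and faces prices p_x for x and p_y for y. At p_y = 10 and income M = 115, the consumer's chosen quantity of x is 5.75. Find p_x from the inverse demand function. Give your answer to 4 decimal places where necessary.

With perfect complements, no substitution: consume in ratio x:y = 1:1.
Budget: p_x·x + p_y·x = M, so (p_x + p_y)·x = M.
Demand: x*(p_x,p_y,M) = M/(p_x + p_y), y* = M/(p_x + p_y).
Set x* = 5.75 in the demand function and solve for p_x: p_x = 10.

p_x = 10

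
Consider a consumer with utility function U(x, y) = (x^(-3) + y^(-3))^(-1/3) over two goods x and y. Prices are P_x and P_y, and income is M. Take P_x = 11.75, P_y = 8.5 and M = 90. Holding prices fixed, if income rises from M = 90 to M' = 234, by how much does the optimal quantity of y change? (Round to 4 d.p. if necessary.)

Δy* = 7.4471

MU_x ∝ x^(-4), MU_y ∝ y^(-4), so MRS = (y/x)^(4) = P_x/P_y.
Hence y/x = (P_x/P_y)^(1/(4)), i.e. raised to the 0.25 power.
Substitute y = (y/x)·x into the budget: x* = M/(P_x + P_y·(y/x)).
Numerically y/x = 1.084313, so x* = 90/(11.75 + 8.5·1.084313) = 4.2925 and y* = 1.084313·4.2925 = 4.6544.
At M' = 234: y* = 12.1016. Change: 12.1016 − 4.6544 = 7.4471.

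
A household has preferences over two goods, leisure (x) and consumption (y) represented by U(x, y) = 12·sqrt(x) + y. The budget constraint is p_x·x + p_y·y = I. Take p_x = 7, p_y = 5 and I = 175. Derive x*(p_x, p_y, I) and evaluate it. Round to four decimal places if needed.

Plugging in: x* = (6·5/7)² = 18.3673.

x* = 18.3673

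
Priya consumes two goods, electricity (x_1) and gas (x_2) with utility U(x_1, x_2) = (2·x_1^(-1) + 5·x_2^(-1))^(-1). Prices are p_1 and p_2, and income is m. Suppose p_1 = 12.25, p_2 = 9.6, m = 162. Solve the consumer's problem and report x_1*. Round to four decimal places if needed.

x_1* = 5.5109

MRS = MU_x_1/MU_x_2 = (2/5)·(x_2/x_1)^(2). Set equal to p_1/p_2.
Solve for the ratio: x_2/x_1 = [(5/2)·p_1/p_2]^(0.5).
With the ratio pinned down, the budget gives x_1* = m/(p_1 + p_2·(x_2/x_1)) and x_2* = (x_2/x_1)·x_1*.
Numerically x_2/x_1 = 1.786086, so x_1* = 162/(12.25 + 9.6·1.786086) = 5.5109.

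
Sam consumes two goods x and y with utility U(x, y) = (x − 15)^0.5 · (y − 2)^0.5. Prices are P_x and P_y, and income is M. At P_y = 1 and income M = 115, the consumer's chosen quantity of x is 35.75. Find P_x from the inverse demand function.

P_x = 2

Let x' = x−15, y' = y−2. MRS = y'/x' = P_x/P_y.
After buying the subsistence bundle (15, 2), a share 0.5 of the remaining income goes to x: x* = 15 + 0.5·(M − 15P_x − 2P_y)/P_x.
Set x* = 35.75 in the demand function and solve for P_x: P_x = 2.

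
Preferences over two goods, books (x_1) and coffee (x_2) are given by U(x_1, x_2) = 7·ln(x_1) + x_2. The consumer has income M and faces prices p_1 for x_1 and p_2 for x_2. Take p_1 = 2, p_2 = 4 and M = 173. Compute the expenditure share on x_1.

share on x_1 = 0.1618

MU_x_1 = 7/x_1, MU_x_2 = 1. Tangency: 7/x_1 = p_1/p_2.
So x_1*(p_1,p_2) = 7·p_2/p_1, independent of income; and x_2* = (M − 7·p_2)/p_2.
At the given prices: x_1* = 7·4/2 = 14, and x_2* = 36.25.
Expenditure on x_1: 2·14 = 28; share = 0.1618.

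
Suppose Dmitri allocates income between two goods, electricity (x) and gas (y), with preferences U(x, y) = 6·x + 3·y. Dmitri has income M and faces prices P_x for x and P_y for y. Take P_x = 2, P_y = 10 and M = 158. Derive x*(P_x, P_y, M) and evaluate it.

x* = 79

x gives more utility per dollar, so spend all income on x: x* = M/P_x, y* = 0.
Numerically: x* = 79, y* = 0.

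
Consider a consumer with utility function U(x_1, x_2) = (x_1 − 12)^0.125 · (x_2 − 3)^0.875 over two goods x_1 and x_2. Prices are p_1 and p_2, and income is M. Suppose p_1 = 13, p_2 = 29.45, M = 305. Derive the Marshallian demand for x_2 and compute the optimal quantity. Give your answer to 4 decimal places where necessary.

x_2* = 4.802

MRS = (1/7)·(x_2−3)/(x_1−12). Tangency with p_1/p_2 gives x_2−3 = 7·(p_1/p_2)·(x_1−12).
After buying the subsistence bundle (12, 3), a share 0.125 of the remaining income goes to x_1: x_1* = 12 + 0.125·(M − 12p_1 − 3p_2)/p_1.
Discretionary income = 305 − 12·13 − 3·29.45 = 60.65; x_2* = 3 + 0.875·60.65/29.45 = 4.802.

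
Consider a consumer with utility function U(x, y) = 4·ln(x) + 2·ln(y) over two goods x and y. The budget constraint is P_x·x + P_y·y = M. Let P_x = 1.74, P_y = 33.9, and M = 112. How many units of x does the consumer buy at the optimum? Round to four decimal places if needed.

x* = 42.9119

The MRS is 2·y/x. Set MRS = P_x/P_y.
So 4·P_y·y = 2·P_x·x; combined with the budget, a share 2/3 of income goes to x.
Demand: x*(P_x,P_y,M) = 2/3·M/P_x and y* = 1/3·M/P_y.
At P_x=1.74, P_y=33.9, M=112: x* = 2/3·112/1.74 = 42.9119.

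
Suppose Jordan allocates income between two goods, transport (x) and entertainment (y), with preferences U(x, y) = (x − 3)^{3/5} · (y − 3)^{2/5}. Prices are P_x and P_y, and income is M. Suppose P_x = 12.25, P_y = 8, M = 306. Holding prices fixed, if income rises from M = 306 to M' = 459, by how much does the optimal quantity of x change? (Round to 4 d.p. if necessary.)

Δx* = 7.4939

After buying the subsistence bundle (3, 3), a share 0.6 of the remaining income goes to x: x* = 3 + 0.6·(M − 3P_x − 3P_y)/P_x.
Discretionary income = 306 − 3·12.25 − 3·8 = 245.25; x* = 3 + 0.6·245.25/12.25 = 15.0122.
At M' = 459: x* = 22.5061. Change: 22.5061 − 15.0122 = 7.4939.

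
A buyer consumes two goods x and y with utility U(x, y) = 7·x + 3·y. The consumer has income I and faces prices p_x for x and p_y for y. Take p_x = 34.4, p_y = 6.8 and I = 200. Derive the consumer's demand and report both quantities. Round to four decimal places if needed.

Linear utility — the consumer picks whichever good has higher MU/price: 7/34.4 = 0.2035 vs 3/6.8 = 0.4412.
y gives more utility per dollar, so spend all income on y: y* = I/p_y, x* = 0.
Numerically: x* = 0, y* = 29.4118.

x* = 0, y* = 29.4118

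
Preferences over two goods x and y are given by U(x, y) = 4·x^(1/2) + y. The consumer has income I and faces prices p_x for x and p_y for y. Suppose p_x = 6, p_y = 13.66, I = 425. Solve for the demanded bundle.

MU_x = 2/√x, MU_y = 1. Tangency: 2/√x = p_x/p_y.
Solve: √x = 2·p_y/p_x, so x*(p_x,p_y) = (2·p_y/p_x)², and y* = (I − p_x·x*)/p_y.
Plugging in: x* = (2·13.66/6)² = 20.7328, y* = 22.0061.

x* = 20.7328, y* = 22.0061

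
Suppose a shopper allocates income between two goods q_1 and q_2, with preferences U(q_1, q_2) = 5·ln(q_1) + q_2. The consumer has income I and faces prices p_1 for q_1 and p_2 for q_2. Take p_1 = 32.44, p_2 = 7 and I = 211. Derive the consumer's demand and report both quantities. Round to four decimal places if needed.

q_1* = 1.0789, q_2* = 25.1429

MU_q_1 = 5/q_1, MU_q_2 = 1. Tangency: 5/q_1 = p_1/p_2.
So q_1*(p_1,p_2) = 5·p_2/p_1, independent of income; and q_2* = (I − 5·p_2)/p_2.
At the given prices: q_1* = 5·7/32.44 = 1.0789, and q_2* = 25.1429.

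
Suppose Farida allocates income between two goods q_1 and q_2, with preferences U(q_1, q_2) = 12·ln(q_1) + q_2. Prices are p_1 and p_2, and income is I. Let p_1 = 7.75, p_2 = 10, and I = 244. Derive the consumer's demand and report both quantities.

q_1* = 15.4839, q_2* = 12.4

MU_q_1 = 12/q_1, MU_q_2 = 1. Tangency: 12/q_1 = p_1/p_2.
So q_1*(p_1,p_2) = 12·p_2/p_1, independent of income; and q_2* = (I − 12·p_2)/p_2.
At the given prices: q_1* = 12·10/7.75 = 15.4839, and q_2* = 12.4.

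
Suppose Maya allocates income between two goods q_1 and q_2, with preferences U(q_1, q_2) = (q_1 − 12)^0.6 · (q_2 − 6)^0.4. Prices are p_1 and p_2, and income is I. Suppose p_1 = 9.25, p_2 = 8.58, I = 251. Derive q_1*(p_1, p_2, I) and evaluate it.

q_1* = 17.7418

Let q_1' = q_1−12, q_2' = q_2−6. MRS = (3/2)·q_2'/q_1' = p_1/p_2.
After buying the subsistence bundle (12, 6), a share 0.6 of the remaining income goes to q_1: q_1* = 12 + 0.6·(I − 12p_1 − 6p_2)/p_1.
Discretionary income = 251 − 12·9.25 − 6·8.58 = 88.52; q_1* = 12 + 0.6·88.52/9.25 = 17.7418.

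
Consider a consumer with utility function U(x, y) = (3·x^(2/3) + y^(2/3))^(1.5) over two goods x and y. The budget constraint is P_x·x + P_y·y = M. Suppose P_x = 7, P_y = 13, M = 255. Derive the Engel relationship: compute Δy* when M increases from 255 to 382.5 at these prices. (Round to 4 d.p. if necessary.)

From the CES first-order condition, 3·(y/x)^(1/3) = P_x/P_y.
Solve for the ratio: y/x = [(1/3)·P_x/P_y]^(3).
Substitute y = (y/x)·x into the budget: x* = M/(P_x + P_y·(y/x)).
Numerically y/x = 0.005782, so x* = 255/(7 + 13·0.005782) = 36.0415 and y* = 0.005782·36.0415 = 0.2084.
At M' = 382.5: y* = 0.3126. Change: 0.3126 − 0.2084 = 0.1042.

Δy* = 0.1042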